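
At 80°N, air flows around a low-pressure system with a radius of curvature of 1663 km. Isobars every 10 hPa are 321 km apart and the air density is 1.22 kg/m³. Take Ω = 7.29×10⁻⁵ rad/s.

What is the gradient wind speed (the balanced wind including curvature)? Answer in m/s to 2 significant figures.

17 m/s

Coriolis parameter at 80°N:
f = 2Ω sin φ = 2 × 7.29×10⁻⁵ × sin 80° = 1.44×10⁻⁴ s⁻¹
Pressure gradient: |∂P/∂n| = 1000 Pa / 321000 m = 3.12×10⁻³ Pa/m
Geostrophic speed: V_g = |∂P/∂n|/(fρ) = 3.12×10⁻³/(1.44×10⁻⁴ × 1.22) = 17.8 m/s
Around a low, centrifugal force acts outward with Coriolis, so pressure-gradient force balances both:
(1/ρ)|∂P/∂n| = fV + V²/R  →  V² + fR·V − fR·V_g = 0
With fR = 1.44×10⁻⁴ × 1663×10³ m = 239 m/s:
V = [−fR + √((fR)² + 4 fR V_g)]/2 = [−239 + √(239² + 4×239×17.8)]/2 = 16.6 m/s
Subgeostrophic (V < V_g = 17.8 m/s), as expected around a low.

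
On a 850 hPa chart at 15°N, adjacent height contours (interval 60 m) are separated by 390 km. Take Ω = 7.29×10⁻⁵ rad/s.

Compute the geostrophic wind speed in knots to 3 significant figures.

77.7 knots

Coriolis parameter at 15°N:
f = 2Ω sin φ = 2 × 7.29×10⁻⁵ × sin 15° = 3.77×10⁻⁵ s⁻¹
Height gradient: |∂Z/∂n| = 60 m / 390000 m = 1.54×10⁻⁴
On a pressure surface, geostrophic balance gives V_g = (g/f)|∂Z/∂n|:
V_g = 9.81 × 1.54×10⁻⁴ / 3.77×10⁻⁵ = 40.0 m/s
Converting: 40.0 m/s × 1.944 = 77.7 knots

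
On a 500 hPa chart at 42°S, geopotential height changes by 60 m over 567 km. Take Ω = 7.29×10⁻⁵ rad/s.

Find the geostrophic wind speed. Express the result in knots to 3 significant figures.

20.7 knots

Coriolis parameter at 42°S:
f = 2Ω sin φ = 2 × 7.29×10⁻⁵ × sin 42° = 9.76×10⁻⁵ s⁻¹
Height gradient: |∂Z/∂n| = 60 m / 567000 m = 1.06×10⁻⁴
On a pressure surface, geostrophic balance gives V_g = (g/f)|∂Z/∂n|:
V_g = 9.81 × 1.06×10⁻⁴ / 9.76×10⁻⁵ = 10.6 m/s
Converting: 10.6 m/s × 1.944 = 20.7 knots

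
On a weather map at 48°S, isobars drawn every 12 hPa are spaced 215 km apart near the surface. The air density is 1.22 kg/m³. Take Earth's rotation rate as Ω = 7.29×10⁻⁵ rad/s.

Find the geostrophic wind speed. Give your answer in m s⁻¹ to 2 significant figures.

42 m s⁻¹

Coriolis parameter at 48°S:
f = 2Ω sin φ = 2 × 7.29×10⁻⁵ × sin 48° = 1.08×10⁻⁴ s⁻¹
Pressure gradient: |∂P/∂n| = 1200 Pa / 215000 m = 5.58×10⁻³ Pa/m
Geostrophic balance (pressure-gradient force = Coriolis force):
V_g = (1/(fρ)) |∂P/∂n| = 5.58×10⁻³ / (1.08×10⁻⁴ × 1.22) = 42.2 m/s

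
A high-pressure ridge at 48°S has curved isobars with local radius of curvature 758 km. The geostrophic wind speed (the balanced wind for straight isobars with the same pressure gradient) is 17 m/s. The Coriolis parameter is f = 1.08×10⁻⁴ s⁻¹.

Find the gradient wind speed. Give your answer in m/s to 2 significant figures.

24 m/s

Around a high, pressure-gradient force acts outward with centrifugal, so Coriolis balances both:
fV = (1/ρ)|∂P/∂n| + V²/R  →  V² − fR·V + fR·V_g = 0
With fR = 1.08×10⁻⁴ × 758×10³ m = 81.9 m/s:
V = [fR − √((fR)² − 4 fR V_g)]/2 = [81.9 − √(81.9² − 4×81.9×17)]/2 = 24.1 m/s
Supergeostrophic (V > V_g = 17 m/s), as expected around a high.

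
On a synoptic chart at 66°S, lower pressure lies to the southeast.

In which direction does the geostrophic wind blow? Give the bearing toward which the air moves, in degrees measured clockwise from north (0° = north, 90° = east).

The pressure-gradient force points toward the southeast (bearing 135°).
Geostrophic balance: in the Southern Hemisphere the Coriolis force deflects motion to the left, so the geostrophic wind blows 90° to the left of the pressure-gradient force (low pressure on the right).
Rotating 135° by 90° counterclockwise gives 045° — the wind blows toward the northeast.

045°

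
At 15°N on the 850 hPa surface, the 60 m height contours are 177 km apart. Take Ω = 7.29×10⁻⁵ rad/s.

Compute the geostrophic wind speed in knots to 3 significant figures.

171 knots

Coriolis parameter at 15°N:
f = 2Ω sin φ = 2 × 7.29×10⁻⁵ × sin 15° = 3.77×10⁻⁵ s⁻¹
Height gradient: |∂Z/∂n| = 60 m / 177000 m = 3.39×10⁻⁴
On a pressure surface, geostrophic balance gives V_g = (g/f)|∂Z/∂n|:
V_g = 9.81 × 3.39×10⁻⁴ / 3.77×10⁻⁵ = 88.1 m/s
Converting: 88.1 m/s × 1.944 = 171 knots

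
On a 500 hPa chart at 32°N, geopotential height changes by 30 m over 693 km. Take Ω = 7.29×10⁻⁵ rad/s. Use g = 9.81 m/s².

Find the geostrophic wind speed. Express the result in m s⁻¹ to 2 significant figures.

5.5 m s⁻¹

Coriolis parameter at 32°N:
f = 2Ω sin φ = 2 × 7.29×10⁻⁵ × sin 32° = 7.73×10⁻⁵ s⁻¹
Height gradient: |∂Z/∂n| = 30 m / 693000 m = 4.33×10⁻⁵
On a pressure surface, geostrophic balance gives V_g = (g/f)|∂Z/∂n|:
V_g = 9.81 × 4.33×10⁻⁵ / 7.73×10⁻⁵ = 5.50 m/s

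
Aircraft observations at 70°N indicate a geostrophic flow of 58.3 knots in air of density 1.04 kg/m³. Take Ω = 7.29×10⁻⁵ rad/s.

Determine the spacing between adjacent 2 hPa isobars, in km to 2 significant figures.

Coriolis parameter at 70°N:
f = 2Ω sin φ = 2 × 7.29×10⁻⁵ × sin 70° = 1.37×10⁻⁴ s⁻¹
Wind speed in SI: 58.3 knots = 30.0 m/s
Geostrophic balance rearranged: |∂P/∂n| = f ρ V_g
|∂P/∂n| = 1.37×10⁻⁴ × 1.04 × 30.0 = 4.27×10⁻³ Pa/m
Isobar spacing: Δn = ΔP/|∂P/∂n| = 200 Pa / 4.27×10⁻³ Pa/m = 46800 m ≈ 47 km

47 km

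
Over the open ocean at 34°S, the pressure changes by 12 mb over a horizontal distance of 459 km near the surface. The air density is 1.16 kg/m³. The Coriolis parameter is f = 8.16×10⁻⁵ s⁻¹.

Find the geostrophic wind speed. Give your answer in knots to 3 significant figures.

Pressure gradient: |∂P/∂n| = 1200 Pa / 459000 m = 2.61×10⁻³ Pa/m
Geostrophic balance (pressure-gradient force = Coriolis force):
V_g = (1/(fρ)) |∂P/∂n| = 2.61×10⁻³ / (8.16×10⁻⁵ × 1.16) = 27.6 m/s
Converting: 27.6 m/s × 1.944 = 53.7 knots

53.7 knots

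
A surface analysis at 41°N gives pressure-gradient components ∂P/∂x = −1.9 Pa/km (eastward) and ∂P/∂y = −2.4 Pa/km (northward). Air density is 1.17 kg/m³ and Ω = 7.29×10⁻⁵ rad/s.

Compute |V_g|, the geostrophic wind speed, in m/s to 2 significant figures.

Coriolis parameter at 41°N:
f = 2Ω sin φ = 2 × 7.29×10⁻⁵ × sin 41° = 9.57×10⁻⁵ s⁻¹
Component geostrophic relations (x east, y north):
u_g = −(1/(fρ)) ∂P/∂y,  v_g = (1/(fρ)) ∂P/∂x
u_g = −(−2.4×10⁻³)/(9.57×10⁻⁵ × 1.17) = 21.4 m/s;  v_g = (−1.9×10⁻³)/(9.57×10⁻⁵ × 1.17) = −17.0 m/s
|V_g| = √(u_g² + v_g²) = 27.4 m/s

27 m/s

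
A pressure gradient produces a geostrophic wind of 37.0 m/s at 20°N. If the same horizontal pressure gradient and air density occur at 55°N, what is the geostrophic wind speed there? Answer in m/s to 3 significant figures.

With the same pressure gradient and density, V_g ∝ 1/f ∝ 1/sin φ.
V₂ = V₁ · sin φ₁ / sin φ₂ = 37.0 × sin 20° / sin 55°
V₂ = 37.0 × 0.3420/0.8192 = 15.4 m/s

15.4 m/s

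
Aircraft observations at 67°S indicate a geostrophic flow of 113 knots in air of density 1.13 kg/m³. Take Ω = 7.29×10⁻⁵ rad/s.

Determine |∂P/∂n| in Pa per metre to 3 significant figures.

8.82×10⁻³ Pa/m

Coriolis parameter at 67°S:
f = 2Ω sin φ = 2 × 7.29×10⁻⁵ × sin 67° = 1.34×10⁻⁴ s⁻¹
Wind speed in SI: 113 knots = 58.1 m/s
Geostrophic balance rearranged: |∂P/∂n| = f ρ V_g
|∂P/∂n| = 1.34×10⁻⁴ × 1.13 × 58.1 = 8.82×10⁻³ Pa/m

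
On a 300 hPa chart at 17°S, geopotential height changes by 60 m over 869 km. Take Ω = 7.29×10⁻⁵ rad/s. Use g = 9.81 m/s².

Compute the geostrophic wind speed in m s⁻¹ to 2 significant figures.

Coriolis parameter at 17°S:
f = 2Ω sin φ = 2 × 7.29×10⁻⁵ × sin 17° = 4.26×10⁻⁵ s⁻¹
Height gradient: |∂Z/∂n| = 60 m / 869000 m = 6.90×10⁻⁵
On a pressure surface, geostrophic balance gives V_g = (g/f)|∂Z/∂n|:
V_g = 9.81 × 6.90×10⁻⁵ / 4.26×10⁻⁵ = 15.9 m/s

16 m s⁻¹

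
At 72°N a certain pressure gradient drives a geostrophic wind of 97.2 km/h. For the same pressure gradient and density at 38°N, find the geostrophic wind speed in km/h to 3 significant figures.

With the same pressure gradient and density, V_g ∝ 1/f ∝ 1/sin φ.
V₂ = V₁ · sin φ₁ / sin φ₂ = 97.2 × sin 72° / sin 38°
V₂ = 97.2 × 0.9511/0.6157 = 150 km/h

150 km/h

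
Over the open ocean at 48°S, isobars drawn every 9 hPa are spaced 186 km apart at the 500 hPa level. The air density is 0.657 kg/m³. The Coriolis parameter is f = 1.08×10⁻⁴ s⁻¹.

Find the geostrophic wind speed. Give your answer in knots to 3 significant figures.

Pressure gradient: |∂P/∂n| = 900 Pa / 186000 m = 4.84×10⁻³ Pa/m
Geostrophic balance (pressure-gradient force = Coriolis force):
V_g = (1/(fρ)) |∂P/∂n| = 4.84×10⁻³ / (1.08×10⁻⁴ × 0.657) = 68.2 m/s
Converting: 68.2 m/s × 1.944 = 133 knots

133 knots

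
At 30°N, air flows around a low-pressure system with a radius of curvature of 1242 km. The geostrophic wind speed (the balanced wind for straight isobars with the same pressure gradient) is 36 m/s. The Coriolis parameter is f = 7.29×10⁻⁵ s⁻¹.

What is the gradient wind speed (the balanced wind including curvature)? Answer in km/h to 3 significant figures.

99.3 km/h

Around a low, centrifugal force acts outward with Coriolis, so pressure-gradient force balances both:
(1/ρ)|∂P/∂n| = fV + V²/R  →  V² + fR·V − fR·V_g = 0
With fR = 7.29×10⁻⁵ × 1242×10³ m = 90.5 m/s:
V = [−fR + √((fR)² + 4 fR V_g)]/2 = [−90.5 + √(90.5² + 4×90.5×36)]/2 = 27.6 m/s
Subgeostrophic (V < V_g = 36 m/s), as expected around a low.
Converting: 27.6 m/s × 3.6 = 99.3 km/h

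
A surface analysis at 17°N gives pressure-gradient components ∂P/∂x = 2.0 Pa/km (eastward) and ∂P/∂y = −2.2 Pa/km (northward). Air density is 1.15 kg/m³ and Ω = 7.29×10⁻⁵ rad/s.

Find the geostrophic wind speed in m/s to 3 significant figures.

60.7 m/s

Coriolis parameter at 17°N:
f = 2Ω sin φ = 2 × 7.29×10⁻⁵ × sin 17° = 4.26×10⁻⁵ s⁻¹
Component geostrophic relations (x east, y north):
u_g = −(1/(fρ)) ∂P/∂y,  v_g = (1/(fρ)) ∂P/∂x
u_g = −(−2.2×10⁻³)/(4.26×10⁻⁵ × 1.15) = 44.9 m/s;  v_g = (2.0×10⁻³)/(4.26×10⁻⁵ × 1.15) = 40.8 m/s
|V_g| = √(u_g² + v_g²) = 60.7 m/s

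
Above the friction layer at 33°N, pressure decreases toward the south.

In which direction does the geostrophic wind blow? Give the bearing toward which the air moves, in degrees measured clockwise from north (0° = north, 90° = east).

The pressure-gradient force points toward the south (bearing 180°).
Geostrophic balance: in the Northern Hemisphere the Coriolis force deflects motion to the right, so the geostrophic wind blows 90° to the right of the pressure-gradient force (low pressure on the left).
Rotating 180° by 90° clockwise gives 270° — the wind blows toward the west.

270°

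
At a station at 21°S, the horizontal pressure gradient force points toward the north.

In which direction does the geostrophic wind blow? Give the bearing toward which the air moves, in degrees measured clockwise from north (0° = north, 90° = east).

270°

The pressure-gradient force points toward the north (bearing 000°).
Geostrophic balance: in the Southern Hemisphere the Coriolis force deflects motion to the left, so the geostrophic wind blows 90° to the left of the pressure-gradient force (low pressure on the right).
Rotating 000° by 90° counterclockwise gives 270° — the wind blows toward the west.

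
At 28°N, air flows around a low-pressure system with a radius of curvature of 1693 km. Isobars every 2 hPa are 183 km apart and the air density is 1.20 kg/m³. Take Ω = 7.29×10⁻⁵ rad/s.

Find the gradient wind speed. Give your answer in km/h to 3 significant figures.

43.4 km/h

Coriolis parameter at 28°N:
f = 2Ω sin φ = 2 × 7.29×10⁻⁵ × sin 28° = 6.84×10⁻⁵ s⁻¹
Pressure gradient: |∂P/∂n| = 200 Pa / 183000 m = 1.09×10⁻³ Pa/m
Geostrophic speed: V_g = |∂P/∂n|/(fρ) = 1.09×10⁻³/(6.84×10⁻⁵ × 1.20) = 13.3 m/s
Around a low, centrifugal force acts outward with Coriolis, so pressure-gradient force balances both:
(1/ρ)|∂P/∂n| = fV + V²/R  →  V² + fR·V − fR·V_g = 0
With fR = 6.84×10⁻⁵ × 1693×10³ m = 116 m/s:
V = [−fR + √((fR)² + 4 fR V_g)]/2 = [−116 + √(116² + 4×116×13.3)]/2 = 12.1 m/s
Subgeostrophic (V < V_g = 13.3 m/s), as expected around a low.
Converting: 12.1 m/s × 3.6 = 43.4 km/h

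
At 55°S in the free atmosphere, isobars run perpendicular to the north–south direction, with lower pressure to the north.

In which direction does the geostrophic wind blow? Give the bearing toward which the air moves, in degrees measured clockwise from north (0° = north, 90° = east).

The pressure-gradient force points toward the north (bearing 000°).
Geostrophic balance: in the Southern Hemisphere the Coriolis force deflects motion to the left, so the geostrophic wind blows 90° to the left of the pressure-gradient force (low pressure on the right).
Rotating 000° by 90° counterclockwise gives 270° — the wind blows toward the west.

270°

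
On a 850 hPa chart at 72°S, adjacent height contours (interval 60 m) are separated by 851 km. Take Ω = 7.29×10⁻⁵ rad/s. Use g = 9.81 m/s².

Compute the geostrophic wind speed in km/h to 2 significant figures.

Coriolis parameter at 72°S:
f = 2Ω sin φ = 2 × 7.29×10⁻⁵ × sin 72° = 1.39×10⁻⁴ s⁻¹
Height gradient: |∂Z/∂n| = 60 m / 851000 m = 7.05×10⁻⁵
On a pressure surface, geostrophic balance gives V_g = (g/f)|∂Z/∂n|:
V_g = 9.81 × 7.05×10⁻⁵ / 1.39×10⁻⁴ = 4.99 m/s
Converting: 4.99 m/s × 3.6 = 18 km/h

18 km/h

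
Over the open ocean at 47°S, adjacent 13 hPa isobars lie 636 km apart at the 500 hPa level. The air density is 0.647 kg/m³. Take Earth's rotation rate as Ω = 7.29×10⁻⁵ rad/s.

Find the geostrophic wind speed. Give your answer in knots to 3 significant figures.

Coriolis parameter at 47°S:
f = 2Ω sin φ = 2 × 7.29×10⁻⁵ × sin 47° = 1.07×10⁻⁴ s⁻¹
Pressure gradient: |∂P/∂n| = 1300 Pa / 636000 m = 2.04×10⁻³ Pa/m
Geostrophic balance (pressure-gradient force = Coriolis force):
V_g = (1/(fρ)) |∂P/∂n| = 2.04×10⁻³ / (1.07×10⁻⁴ × 0.647) = 29.6 m/s
Converting: 29.6 m/s × 1.944 = 57.6 knots

57.6 knots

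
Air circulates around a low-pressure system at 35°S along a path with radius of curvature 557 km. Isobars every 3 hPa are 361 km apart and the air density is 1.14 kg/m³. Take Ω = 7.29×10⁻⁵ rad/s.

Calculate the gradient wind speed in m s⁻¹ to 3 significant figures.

Coriolis parameter at 35°S:
f = 2Ω sin φ = 2 × 7.29×10⁻⁵ × sin 35° = 8.36×10⁻⁵ s⁻¹
Pressure gradient: |∂P/∂n| = 300 Pa / 361000 m = 8.31×10⁻⁴ Pa/m
Geostrophic speed: V_g = |∂P/∂n|/(fρ) = 8.31×10⁻⁴/(8.36×10⁻⁵ × 1.14) = 8.72 m/s
Around a low, centrifugal force acts outward with Coriolis, so pressure-gradient force balances both:
(1/ρ)|∂P/∂n| = fV + V²/R  →  V² + fR·V − fR·V_g = 0
With fR = 8.36×10⁻⁵ × 557×10³ m = 46.6 m/s:
V = [−fR + √((fR)² + 4 fR V_g)]/2 = [−46.6 + √(46.6² + 4×46.6×8.72)]/2 = 7.51 m/s
Subgeostrophic (V < V_g = 8.72 m/s), as expected around a low.

7.51 m s⁻¹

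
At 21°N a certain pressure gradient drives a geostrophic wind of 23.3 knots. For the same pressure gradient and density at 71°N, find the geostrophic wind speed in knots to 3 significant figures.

8.83 knots

With the same pressure gradient and density, V_g ∝ 1/f ∝ 1/sin φ.
V₂ = V₁ · sin φ₁ / sin φ₂ = 23.3 × sin 21° / sin 71°
V₂ = 23.3 × 0.3584/0.9455 = 8.83 knots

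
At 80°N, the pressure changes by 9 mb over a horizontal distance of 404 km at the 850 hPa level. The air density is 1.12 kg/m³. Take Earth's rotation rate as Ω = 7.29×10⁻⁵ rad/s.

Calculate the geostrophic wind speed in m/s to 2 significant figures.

14 m/s

Coriolis parameter at 80°N:
f = 2Ω sin φ = 2 × 7.29×10⁻⁵ × sin 80° = 1.44×10⁻⁴ s⁻¹
Pressure gradient: |∂P/∂n| = 900 Pa / 404000 m = 2.23×10⁻³ Pa/m
Geostrophic balance (pressure-gradient force = Coriolis force):
V_g = (1/(fρ)) |∂P/∂n| = 2.23×10⁻³ / (1.44×10⁻⁴ × 1.12) = 13.9 m/s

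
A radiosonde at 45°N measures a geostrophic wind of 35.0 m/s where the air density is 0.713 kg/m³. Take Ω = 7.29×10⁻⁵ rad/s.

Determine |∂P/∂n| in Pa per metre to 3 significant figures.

2.57×10⁻³ Pa/m

Coriolis parameter at 45°N:
f = 2Ω sin φ = 2 × 7.29×10⁻⁵ × sin 45° = 1.03×10⁻⁴ s⁻¹
Geostrophic balance rearranged: |∂P/∂n| = f ρ V_g
|∂P/∂n| = 1.03×10⁻⁴ × 0.713 × 35.0 = 2.57×10⁻³ Pa/m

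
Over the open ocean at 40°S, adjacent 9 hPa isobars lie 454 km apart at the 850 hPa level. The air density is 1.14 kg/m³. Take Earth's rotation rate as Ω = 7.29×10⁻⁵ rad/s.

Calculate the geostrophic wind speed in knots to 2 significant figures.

36 knots

Coriolis parameter at 40°S:
f = 2Ω sin φ = 2 × 7.29×10⁻⁵ × sin 40° = 9.37×10⁻⁵ s⁻¹
Pressure gradient: |∂P/∂n| = 900 Pa / 454000 m = 1.98×10⁻³ Pa/m
Geostrophic balance (pressure-gradient force = Coriolis force):
V_g = (1/(fρ)) |∂P/∂n| = 1.98×10⁻³ / (9.37×10⁻⁵ × 1.14) = 18.6 m/s
Converting: 18.6 m/s × 1.944 = 36 knots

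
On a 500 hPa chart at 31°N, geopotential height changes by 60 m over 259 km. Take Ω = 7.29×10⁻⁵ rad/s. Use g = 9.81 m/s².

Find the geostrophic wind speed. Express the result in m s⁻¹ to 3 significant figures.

30.3 m s⁻¹

Coriolis parameter at 31°N:
f = 2Ω sin φ = 2 × 7.29×10⁻⁵ × sin 31° = 7.51×10⁻⁵ s⁻¹
Height gradient: |∂Z/∂n| = 60 m / 259000 m = 2.32×10⁻⁴
On a pressure surface, geostrophic balance gives V_g = (g/f)|∂Z/∂n|:
V_g = 9.81 × 2.32×10⁻⁴ / 7.51×10⁻⁵ = 30.3 m/s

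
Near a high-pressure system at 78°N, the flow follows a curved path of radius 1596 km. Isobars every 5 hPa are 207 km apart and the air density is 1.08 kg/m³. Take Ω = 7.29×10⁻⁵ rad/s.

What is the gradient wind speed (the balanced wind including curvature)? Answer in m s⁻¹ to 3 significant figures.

Coriolis parameter at 78°N:
f = 2Ω sin φ = 2 × 7.29×10⁻⁵ × sin 78° = 1.43×10⁻⁴ s⁻¹
Pressure gradient: |∂P/∂n| = 500 Pa / 207000 m = 2.42×10⁻³ Pa/m
Geostrophic speed: V_g = |∂P/∂n|/(fρ) = 2.42×10⁻³/(1.43×10⁻⁴ × 1.08) = 15.7 m/s
Around a high, pressure-gradient force acts outward with centrifugal, so Coriolis balances both:
fV = (1/ρ)|∂P/∂n| + V²/R  →  V² − fR·V + fR·V_g = 0
With fR = 1.43×10⁻⁴ × 1596×10³ m = 228 m/s:
V = [fR − √((fR)² − 4 fR V_g)]/2 = [228 − √(228² − 4×228×15.7)]/2 = 16.9 m/s
Supergeostrophic (V > V_g = 15.7 m/s), as expected around a high.

16.9 m s⁻¹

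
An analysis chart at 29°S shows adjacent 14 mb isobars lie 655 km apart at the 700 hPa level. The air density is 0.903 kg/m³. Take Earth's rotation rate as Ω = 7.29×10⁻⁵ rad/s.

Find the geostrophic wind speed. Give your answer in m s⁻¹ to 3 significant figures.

33.5 m s⁻¹

Coriolis parameter at 29°S:
f = 2Ω sin φ = 2 × 7.29×10⁻⁵ × sin 29° = 7.07×10⁻⁵ s⁻¹
Pressure gradient: |∂P/∂n| = 1400 Pa / 655000 m = 2.14×10⁻³ Pa/m
Geostrophic balance (pressure-gradient force = Coriolis force):
V_g = (1/(fρ)) |∂P/∂n| = 2.14×10⁻³ / (7.07×10⁻⁵ × 0.903) = 33.5 m/s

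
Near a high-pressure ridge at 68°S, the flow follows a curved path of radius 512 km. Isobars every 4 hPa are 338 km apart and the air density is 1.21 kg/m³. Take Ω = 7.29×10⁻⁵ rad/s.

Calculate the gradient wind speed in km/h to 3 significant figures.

Coriolis parameter at 68°S:
f = 2Ω sin φ = 2 × 7.29×10⁻⁵ × sin 68° = 1.35×10⁻⁴ s⁻¹
Pressure gradient: |∂P/∂n| = 400 Pa / 338000 m = 1.18×10⁻³ Pa/m
Geostrophic speed: V_g = |∂P/∂n|/(fρ) = 1.18×10⁻³/(1.35×10⁻⁴ × 1.21) = 7.23 m/s
Around a high, pressure-gradient force acts outward with centrifugal, so Coriolis balances both:
fV = (1/ρ)|∂P/∂n| + V²/R  →  V² − fR·V + fR·V_g = 0
With fR = 1.35×10⁻⁴ × 512×10³ m = 69.2 m/s:
V = [fR − √((fR)² − 4 fR V_g)]/2 = [69.2 − √(69.2² − 4×69.2×7.23)]/2 = 8.21 m/s
Supergeostrophic (V > V_g = 7.23 m/s), as expected around a high.
Converting: 8.21 m/s × 3.6 = 29.6 km/h

29.6 km/h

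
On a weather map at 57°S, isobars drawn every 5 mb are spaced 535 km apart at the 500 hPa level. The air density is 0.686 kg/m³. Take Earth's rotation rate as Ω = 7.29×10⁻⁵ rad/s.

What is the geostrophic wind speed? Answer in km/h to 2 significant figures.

Coriolis parameter at 57°S:
f = 2Ω sin φ = 2 × 7.29×10⁻⁵ × sin 57° = 1.22×10⁻⁴ s⁻¹
Pressure gradient: |∂P/∂n| = 500 Pa / 535000 m = 9.35×10⁻⁴ Pa/m
Geostrophic balance (pressure-gradient force = Coriolis force):
V_g = (1/(fρ)) |∂P/∂n| = 9.35×10⁻⁴ / (1.22×10⁻⁴ × 0.686) = 11.1 m/s
Converting: 11.1 m/s × 3.6 = 40 km/h

40 km/h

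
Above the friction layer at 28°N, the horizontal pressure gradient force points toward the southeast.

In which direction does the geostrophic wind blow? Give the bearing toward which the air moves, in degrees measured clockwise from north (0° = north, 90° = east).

The pressure-gradient force points toward the southeast (bearing 135°).
Geostrophic balance: in the Northern Hemisphere the Coriolis force deflects motion to the right, so the geostrophic wind blows 90° to the right of the pressure-gradient force (low pressure on the left).
Rotating 135° by 90° clockwise gives 225° — the wind blows toward the southwest.

225°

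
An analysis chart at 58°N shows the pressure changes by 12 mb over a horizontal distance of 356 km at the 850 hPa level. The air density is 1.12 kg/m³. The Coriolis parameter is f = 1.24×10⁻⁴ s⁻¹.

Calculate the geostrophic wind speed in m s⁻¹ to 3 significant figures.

Pressure gradient: |∂P/∂n| = 1200 Pa / 356000 m = 3.37×10⁻³ Pa/m
Geostrophic balance (pressure-gradient force = Coriolis force):
V_g = (1/(fρ)) |∂P/∂n| = 3.37×10⁻³ / (1.24×10⁻⁴ × 1.12) = 24.3 m/s

24.3 m s⁻¹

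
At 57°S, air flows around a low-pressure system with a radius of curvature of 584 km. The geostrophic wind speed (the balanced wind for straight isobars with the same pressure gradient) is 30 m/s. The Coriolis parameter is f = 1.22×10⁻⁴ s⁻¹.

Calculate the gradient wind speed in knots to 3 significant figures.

44.2 knots

Around a low, centrifugal force acts outward with Coriolis, so pressure-gradient force balances both:
(1/ρ)|∂P/∂n| = fV + V²/R  →  V² + fR·V − fR·V_g = 0
With fR = 1.22×10⁻⁴ × 584×10³ m = 71.2 m/s:
V = [−fR + √((fR)² + 4 fR V_g)]/2 = [−71.2 + √(71.2² + 4×71.2×30)]/2 = 22.7 m/s
Subgeostrophic (V < V_g = 30 m/s), as expected around a low.
Converting: 22.7 m/s × 1.944 = 44.2 knots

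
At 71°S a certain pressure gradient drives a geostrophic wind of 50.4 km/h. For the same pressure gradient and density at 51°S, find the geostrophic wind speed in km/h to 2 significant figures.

With the same pressure gradient and density, V_g ∝ 1/f ∝ 1/sin φ.
V₂ = V₁ · sin φ₁ / sin φ₂ = 50.4 × sin 71° / sin 51°
V₂ = 50.4 × 0.9455/0.7771 = 61 km/h

61 km/h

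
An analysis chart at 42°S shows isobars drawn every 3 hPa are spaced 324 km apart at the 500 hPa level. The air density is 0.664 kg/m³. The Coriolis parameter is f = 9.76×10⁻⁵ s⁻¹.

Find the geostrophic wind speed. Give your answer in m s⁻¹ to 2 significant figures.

Pressure gradient: |∂P/∂n| = 300 Pa / 324000 m = 9.26×10⁻⁴ Pa/m
Geostrophic balance (pressure-gradient force = Coriolis force):
V_g = (1/(fρ)) |∂P/∂n| = 9.26×10⁻⁴ / (9.76×10⁻⁵ × 0.664) = 14.3 m/s

14 m s⁻¹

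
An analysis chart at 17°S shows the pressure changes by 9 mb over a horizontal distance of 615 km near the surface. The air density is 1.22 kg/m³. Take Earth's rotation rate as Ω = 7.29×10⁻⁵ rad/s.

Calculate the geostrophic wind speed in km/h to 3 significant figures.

101 km/h

Coriolis parameter at 17°S:
f = 2Ω sin φ = 2 × 7.29×10⁻⁵ × sin 17° = 4.26×10⁻⁵ s⁻¹
Pressure gradient: |∂P/∂n| = 900 Pa / 615000 m = 1.46×10⁻³ Pa/m
Geostrophic balance (pressure-gradient force = Coriolis force):
V_g = (1/(fρ)) |∂P/∂n| = 1.46×10⁻³ / (4.26×10⁻⁵ × 1.22) = 28.1 m/s
Converting: 28.1 m/s × 3.6 = 101 km/h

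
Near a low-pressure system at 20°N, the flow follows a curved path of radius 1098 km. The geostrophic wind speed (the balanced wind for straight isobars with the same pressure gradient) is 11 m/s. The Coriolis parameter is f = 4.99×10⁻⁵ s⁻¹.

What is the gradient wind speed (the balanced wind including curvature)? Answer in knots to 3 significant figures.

Around a low, centrifugal force acts outward with Coriolis, so pressure-gradient force balances both:
(1/ρ)|∂P/∂n| = fV + V²/R  →  V² + fR·V − fR·V_g = 0
With fR = 4.99×10⁻⁵ × 1098×10³ m = 54.8 m/s:
V = [−fR + √((fR)² + 4 fR V_g)]/2 = [−54.8 + √(54.8² + 4×54.8×11)]/2 = 9.39 m/s
Subgeostrophic (V < V_g = 11 m/s), as expected around a low.
Converting: 9.39 m/s × 1.944 = 18.3 knots

18.3 knots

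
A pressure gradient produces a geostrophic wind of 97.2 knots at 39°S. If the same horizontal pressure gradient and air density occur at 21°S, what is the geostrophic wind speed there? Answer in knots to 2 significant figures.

With the same pressure gradient and density, V_g ∝ 1/f ∝ 1/sin φ.
V₂ = V₁ · sin φ₁ / sin φ₂ = 97.2 × sin 39° / sin 21°
V₂ = 97.2 × 0.6293/0.3584 = 170 knots

170 knots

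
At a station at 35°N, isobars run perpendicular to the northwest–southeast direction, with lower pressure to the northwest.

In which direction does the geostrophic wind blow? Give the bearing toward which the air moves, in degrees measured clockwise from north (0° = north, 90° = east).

The pressure-gradient force points toward the northwest (bearing 315°).
Geostrophic balance: in the Northern Hemisphere the Coriolis force deflects motion to the right, so the geostrophic wind blows 90° to the right of the pressure-gradient force (low pressure on the left).
Rotating 315° by 90° clockwise gives 045° — the wind blows toward the northeast.

045°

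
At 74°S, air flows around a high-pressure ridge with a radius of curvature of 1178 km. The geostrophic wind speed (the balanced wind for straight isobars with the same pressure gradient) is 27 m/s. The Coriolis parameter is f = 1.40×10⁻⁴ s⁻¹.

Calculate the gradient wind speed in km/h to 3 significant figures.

122 km/h

Around a high, pressure-gradient force acts outward with centrifugal, so Coriolis balances both:
fV = (1/ρ)|∂P/∂n| + V²/R  →  V² − fR·V + fR·V_g = 0
With fR = 1.40×10⁻⁴ × 1178×10³ m = 165 m/s:
V = [fR − √((fR)² − 4 fR V_g)]/2 = [165 − √(165² − 4×165×27)]/2 = 34 m/s
Supergeostrophic (V > V_g = 27 m/s), as expected around a high.
Converting: 34 m/s × 3.6 = 122 km/h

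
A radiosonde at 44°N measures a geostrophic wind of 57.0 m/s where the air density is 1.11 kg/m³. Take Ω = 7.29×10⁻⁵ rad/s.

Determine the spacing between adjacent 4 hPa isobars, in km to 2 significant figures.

Coriolis parameter at 44°N:
f = 2Ω sin φ = 2 × 7.29×10⁻⁵ × sin 44° = 1.01×10⁻⁴ s⁻¹
Geostrophic balance rearranged: |∂P/∂n| = f ρ V_g
|∂P/∂n| = 1.01×10⁻⁴ × 1.11 × 57.0 = 6.41×10⁻³ Pa/m
Isobar spacing: Δn = ΔP/|∂P/∂n| = 400 Pa / 6.41×10⁻³ Pa/m = 62421 m ≈ 62 km

62 km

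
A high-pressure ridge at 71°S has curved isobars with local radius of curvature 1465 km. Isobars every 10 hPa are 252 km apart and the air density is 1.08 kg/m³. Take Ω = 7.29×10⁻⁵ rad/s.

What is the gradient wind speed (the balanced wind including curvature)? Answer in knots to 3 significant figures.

Coriolis parameter at 71°S:
f = 2Ω sin φ = 2 × 7.29×10⁻⁵ × sin 71° = 1.38×10⁻⁴ s⁻¹
Pressure gradient: |∂P/∂n| = 1000 Pa / 252000 m = 3.97×10⁻³ Pa/m
Geostrophic speed: V_g = |∂P/∂n|/(fρ) = 3.97×10⁻³/(1.38×10⁻⁴ × 1.08) = 26.7 m/s
Around a high, pressure-gradient force acts outward with centrifugal, so Coriolis balances both:
fV = (1/ρ)|∂P/∂n| + V²/R  →  V² − fR·V + fR·V_g = 0
With fR = 1.38×10⁻⁴ × 1465×10³ m = 202 m/s:
V = [fR − √((fR)² − 4 fR V_g)]/2 = [202 − √(202² − 4×202×26.7)]/2 = 31.6 m/s
Supergeostrophic (V > V_g = 26.7 m/s), as expected around a high.
Converting: 31.6 m/s × 1.944 = 61.4 knots

61.4 knots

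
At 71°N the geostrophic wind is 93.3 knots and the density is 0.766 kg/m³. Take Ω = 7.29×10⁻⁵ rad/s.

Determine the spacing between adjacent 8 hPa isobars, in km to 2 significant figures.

160 km

Coriolis parameter at 71°N:
f = 2Ω sin φ = 2 × 7.29×10⁻⁵ × sin 71° = 1.38×10⁻⁴ s⁻¹
Wind speed in SI: 93.3 knots = 48.0 m/s
Geostrophic balance rearranged: |∂P/∂n| = f ρ V_g
|∂P/∂n| = 1.38×10⁻⁴ × 0.766 × 48.0 = 5.07×10⁻³ Pa/m
Isobar spacing: Δn = ΔP/|∂P/∂n| = 800 Pa / 5.07×10⁻³ Pa/m = 157839 m ≈ 160 km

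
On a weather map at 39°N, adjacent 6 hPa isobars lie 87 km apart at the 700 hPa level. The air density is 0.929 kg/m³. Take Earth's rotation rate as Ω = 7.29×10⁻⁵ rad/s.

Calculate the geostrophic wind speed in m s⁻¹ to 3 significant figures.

80.9 m s⁻¹

Coriolis parameter at 39°N:
f = 2Ω sin φ = 2 × 7.29×10⁻⁵ × sin 39° = 9.18×10⁻⁵ s⁻¹
Pressure gradient: |∂P/∂n| = 600 Pa / 87000 m = 6.90×10⁻³ Pa/m
Geostrophic balance (pressure-gradient force = Coriolis force):
V_g = (1/(fρ)) |∂P/∂n| = 6.90×10⁻³ / (9.18×10⁻⁵ × 0.929) = 80.9 m/s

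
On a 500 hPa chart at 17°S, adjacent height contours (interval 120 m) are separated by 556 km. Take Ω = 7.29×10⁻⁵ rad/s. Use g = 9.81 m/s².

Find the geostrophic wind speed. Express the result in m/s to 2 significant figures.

50 m/s

Coriolis parameter at 17°S:
f = 2Ω sin φ = 2 × 7.29×10⁻⁵ × sin 17° = 4.26×10⁻⁵ s⁻¹
Height gradient: |∂Z/∂n| = 120 m / 556000 m = 2.16×10⁻⁴
On a pressure surface, geostrophic balance gives V_g = (g/f)|∂Z/∂n|:
V_g = 9.81 × 2.16×10⁻⁴ / 4.26×10⁻⁵ = 49.7 m/s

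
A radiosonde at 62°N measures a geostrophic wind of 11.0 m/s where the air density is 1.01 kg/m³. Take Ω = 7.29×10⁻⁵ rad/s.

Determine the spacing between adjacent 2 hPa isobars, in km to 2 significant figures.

140 km

Coriolis parameter at 62°N:
f = 2Ω sin φ = 2 × 7.29×10⁻⁵ × sin 62° = 1.29×10⁻⁴ s⁻¹
Geostrophic balance rearranged: |∂P/∂n| = f ρ V_g
|∂P/∂n| = 1.29×10⁻⁴ × 1.01 × 11.0 = 1.43×10⁻³ Pa/m
Isobar spacing: Δn = ΔP/|∂P/∂n| = 200 Pa / 1.43×10⁻³ Pa/m = 139837 m ≈ 140 km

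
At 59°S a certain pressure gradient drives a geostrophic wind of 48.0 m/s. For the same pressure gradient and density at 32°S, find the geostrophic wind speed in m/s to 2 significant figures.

With the same pressure gradient and density, V_g ∝ 1/f ∝ 1/sin φ.
V₂ = V₁ · sin φ₁ / sin φ₂ = 48.0 × sin 59° / sin 32°
V₂ = 48.0 × 0.8572/0.5299 = 78 m/s

78 m/s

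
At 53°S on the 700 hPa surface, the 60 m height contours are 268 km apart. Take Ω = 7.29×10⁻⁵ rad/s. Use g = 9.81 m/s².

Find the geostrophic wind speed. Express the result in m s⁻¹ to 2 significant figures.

19 m s⁻¹

Coriolis parameter at 53°S:
f = 2Ω sin φ = 2 × 7.29×10⁻⁵ × sin 53° = 1.16×10⁻⁴ s⁻¹
Height gradient: |∂Z/∂n| = 60 m / 268000 m = 2.24×10⁻⁴
On a pressure surface, geostrophic balance gives V_g = (g/f)|∂Z/∂n|:
V_g = 9.81 × 2.24×10⁻⁴ / 1.16×10⁻⁴ = 18.9 m/s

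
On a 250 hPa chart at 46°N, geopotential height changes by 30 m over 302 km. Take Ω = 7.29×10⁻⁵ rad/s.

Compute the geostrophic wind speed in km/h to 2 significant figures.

33 km/h

Coriolis parameter at 46°N:
f = 2Ω sin φ = 2 × 7.29×10⁻⁵ × sin 46° = 1.05×10⁻⁴ s⁻¹
Height gradient: |∂Z/∂n| = 30 m / 302000 m = 9.93×10⁻⁵
On a pressure surface, geostrophic balance gives V_g = (g/f)|∂Z/∂n|:
V_g = 9.81 × 9.93×10⁻⁵ / 1.05×10⁻⁴ = 9.29 m/s
Converting: 9.29 m/s × 3.6 = 33 km/h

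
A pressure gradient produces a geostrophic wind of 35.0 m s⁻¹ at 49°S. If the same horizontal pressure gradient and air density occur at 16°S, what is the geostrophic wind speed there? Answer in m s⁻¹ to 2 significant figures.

96 m s⁻¹

With the same pressure gradient and density, V_g ∝ 1/f ∝ 1/sin φ.
V₂ = V₁ · sin φ₁ / sin φ₂ = 35.0 × sin 49° / sin 16°
V₂ = 35.0 × 0.7547/0.2756 = 96 m s⁻¹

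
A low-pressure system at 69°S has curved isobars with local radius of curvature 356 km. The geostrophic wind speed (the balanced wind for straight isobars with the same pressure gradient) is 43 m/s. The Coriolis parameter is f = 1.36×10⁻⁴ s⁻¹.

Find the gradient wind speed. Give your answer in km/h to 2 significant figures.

99 km/h

Around a low, centrifugal force acts outward with Coriolis, so pressure-gradient force balances both:
(1/ρ)|∂P/∂n| = fV + V²/R  →  V² + fR·V − fR·V_g = 0
With fR = 1.36×10⁻⁴ × 356×10³ m = 48.4 m/s:
V = [−fR + √((fR)² + 4 fR V_g)]/2 = [−48.4 + √(48.4² + 4×48.4×43)]/2 = 27.4 m/s
Subgeostrophic (V < V_g = 43 m/s), as expected around a low.
Converting: 27.4 m/s × 3.6 = 99 km/h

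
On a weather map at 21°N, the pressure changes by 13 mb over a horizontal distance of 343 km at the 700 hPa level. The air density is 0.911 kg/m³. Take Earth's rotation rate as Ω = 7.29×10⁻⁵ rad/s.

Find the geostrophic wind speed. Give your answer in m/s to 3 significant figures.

79.6 m/s

Coriolis parameter at 21°N:
f = 2Ω sin φ = 2 × 7.29×10⁻⁵ × sin 21° = 5.23×10⁻⁵ s⁻¹
Pressure gradient: |∂P/∂n| = 1300 Pa / 343000 m = 3.79×10⁻³ Pa/m
Geostrophic balance (pressure-gradient force = Coriolis force):
V_g = (1/(fρ)) |∂P/∂n| = 3.79×10⁻³ / (5.23×10⁻⁵ × 0.911) = 79.6 m/s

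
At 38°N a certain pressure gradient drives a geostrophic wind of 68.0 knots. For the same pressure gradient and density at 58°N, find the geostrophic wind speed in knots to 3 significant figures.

49.4 knots

With the same pressure gradient and density, V_g ∝ 1/f ∝ 1/sin φ.
V₂ = V₁ · sin φ₁ / sin φ₂ = 68.0 × sin 38° / sin 58°
V₂ = 68.0 × 0.6157/0.8480 = 49.4 knots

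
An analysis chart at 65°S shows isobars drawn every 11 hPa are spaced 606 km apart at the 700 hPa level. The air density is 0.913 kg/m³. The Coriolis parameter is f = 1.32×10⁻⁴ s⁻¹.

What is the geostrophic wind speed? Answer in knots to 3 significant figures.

Pressure gradient: |∂P/∂n| = 1100 Pa / 606000 m = 1.82×10⁻³ Pa/m
Geostrophic balance (pressure-gradient force = Coriolis force):
V_g = (1/(fρ)) |∂P/∂n| = 1.82×10⁻³ / (1.32×10⁻⁴ × 0.913) = 15.1 m/s
Converting: 15.1 m/s × 1.944 = 29.3 knots

29.3 knots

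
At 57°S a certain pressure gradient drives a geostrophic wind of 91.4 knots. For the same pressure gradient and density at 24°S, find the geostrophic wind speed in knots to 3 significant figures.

188 knots

With the same pressure gradient and density, V_g ∝ 1/f ∝ 1/sin φ.
V₂ = V₁ · sin φ₁ / sin φ₂ = 91.4 × sin 57° / sin 24°
V₂ = 91.4 × 0.8387/0.4067 = 188 knots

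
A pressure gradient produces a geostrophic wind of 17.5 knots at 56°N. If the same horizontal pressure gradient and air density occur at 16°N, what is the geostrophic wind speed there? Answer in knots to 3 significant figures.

With the same pressure gradient and density, V_g ∝ 1/f ∝ 1/sin φ.
V₂ = V₁ · sin φ₁ / sin φ₂ = 17.5 × sin 56° / sin 16°
V₂ = 17.5 × 0.8290/0.2756 = 52.6 knots

52.6 knots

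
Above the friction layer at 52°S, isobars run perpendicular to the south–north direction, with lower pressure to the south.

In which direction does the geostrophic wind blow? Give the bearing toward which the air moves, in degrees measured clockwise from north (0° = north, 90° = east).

The pressure-gradient force points toward the south (bearing 180°).
Geostrophic balance: in the Southern Hemisphere the Coriolis force deflects motion to the left, so the geostrophic wind blows 90° to the left of the pressure-gradient force (low pressure on the right).
Rotating 180° by 90° counterclockwise gives 090° — the wind blows toward the east.

090°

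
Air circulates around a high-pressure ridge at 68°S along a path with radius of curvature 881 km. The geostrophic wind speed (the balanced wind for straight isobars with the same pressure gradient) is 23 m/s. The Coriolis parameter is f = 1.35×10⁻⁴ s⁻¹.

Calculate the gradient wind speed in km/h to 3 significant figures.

Around a high, pressure-gradient force acts outward with centrifugal, so Coriolis balances both:
fV = (1/ρ)|∂P/∂n| + V²/R  →  V² − fR·V + fR·V_g = 0
With fR = 1.35×10⁻⁴ × 881×10³ m = 119 m/s:
V = [fR − √((fR)² − 4 fR V_g)]/2 = [119 − √(119² − 4×119×23)]/2 = 31.2 m/s
Supergeostrophic (V > V_g = 23 m/s), as expected around a high.
Converting: 31.2 m/s × 3.6 = 112 km/h

112 km/h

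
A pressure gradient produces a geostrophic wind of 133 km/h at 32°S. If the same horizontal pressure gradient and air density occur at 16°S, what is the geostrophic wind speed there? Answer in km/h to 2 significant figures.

260 km/h

With the same pressure gradient and density, V_g ∝ 1/f ∝ 1/sin φ.
V₂ = V₁ · sin φ₁ / sin φ₂ = 133 × sin 32° / sin 16°
V₂ = 133 × 0.5299/0.2756 = 260 km/h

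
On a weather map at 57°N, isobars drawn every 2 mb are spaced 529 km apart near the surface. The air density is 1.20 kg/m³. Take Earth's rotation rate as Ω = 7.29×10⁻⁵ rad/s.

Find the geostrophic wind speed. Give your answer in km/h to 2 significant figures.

9.3 km/h

Coriolis parameter at 57°N:
f = 2Ω sin φ = 2 × 7.29×10⁻⁵ × sin 57° = 1.22×10⁻⁴ s⁻¹
Pressure gradient: |∂P/∂n| = 200 Pa / 529000 m = 3.78×10⁻⁴ Pa/m
Geostrophic balance (pressure-gradient force = Coriolis force):
V_g = (1/(fρ)) |∂P/∂n| = 3.78×10⁻⁴ / (1.22×10⁻⁴ × 1.20) = 2.58 m/s
Converting: 2.58 m/s × 3.6 = 9.3 km/h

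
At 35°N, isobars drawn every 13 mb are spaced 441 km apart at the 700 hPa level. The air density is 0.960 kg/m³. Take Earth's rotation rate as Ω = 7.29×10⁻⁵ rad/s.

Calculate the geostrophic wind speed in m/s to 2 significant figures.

Coriolis parameter at 35°N:
f = 2Ω sin φ = 2 × 7.29×10⁻⁵ × sin 35° = 8.36×10⁻⁵ s⁻¹
Pressure gradient: |∂P/∂n| = 1300 Pa / 441000 m = 2.95×10⁻³ Pa/m
Geostrophic balance (pressure-gradient force = Coriolis force):
V_g = (1/(fρ)) |∂P/∂n| = 2.95×10⁻³ / (8.36×10⁻⁵ × 0.960) = 36.7 m/s

37 m/s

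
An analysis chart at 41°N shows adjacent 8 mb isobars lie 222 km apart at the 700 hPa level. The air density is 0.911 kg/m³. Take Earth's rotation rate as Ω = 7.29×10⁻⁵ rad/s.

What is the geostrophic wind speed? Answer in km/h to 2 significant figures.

150 km/h

Coriolis parameter at 41°N:
f = 2Ω sin φ = 2 × 7.29×10⁻⁵ × sin 41° = 9.57×10⁻⁵ s⁻¹
Pressure gradient: |∂P/∂n| = 800 Pa / 222000 m = 3.60×10⁻³ Pa/m
Geostrophic balance (pressure-gradient force = Coriolis force):
V_g = (1/(fρ)) |∂P/∂n| = 3.60×10⁻³ / (9.57×10⁻⁵ × 0.911) = 41.4 m/s
Converting: 41.4 m/s × 3.6 = 150 km/h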